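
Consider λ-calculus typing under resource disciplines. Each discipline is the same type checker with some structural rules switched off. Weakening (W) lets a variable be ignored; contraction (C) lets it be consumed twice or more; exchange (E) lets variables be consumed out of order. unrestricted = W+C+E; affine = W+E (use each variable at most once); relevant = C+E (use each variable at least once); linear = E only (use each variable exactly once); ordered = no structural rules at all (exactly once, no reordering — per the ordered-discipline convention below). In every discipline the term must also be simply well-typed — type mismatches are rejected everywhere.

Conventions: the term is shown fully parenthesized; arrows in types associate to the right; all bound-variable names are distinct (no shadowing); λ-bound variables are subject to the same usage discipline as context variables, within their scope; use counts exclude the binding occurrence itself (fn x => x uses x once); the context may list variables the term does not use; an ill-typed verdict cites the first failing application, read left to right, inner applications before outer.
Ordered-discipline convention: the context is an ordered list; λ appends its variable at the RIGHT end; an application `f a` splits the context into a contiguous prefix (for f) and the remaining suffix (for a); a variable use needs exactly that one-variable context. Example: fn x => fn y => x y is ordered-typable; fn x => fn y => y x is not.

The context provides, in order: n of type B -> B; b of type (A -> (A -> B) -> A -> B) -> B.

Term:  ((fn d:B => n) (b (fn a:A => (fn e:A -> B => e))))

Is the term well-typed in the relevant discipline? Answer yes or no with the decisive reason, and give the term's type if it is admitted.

no — d, a left unused
use counts: n: 1; b: 1; d (λ-bound): 0; a (λ-bound): 0; e (λ-bound): 1
order of uses: n, b, e
typing: well-typed — term : B -> B
per-discipline verdicts: ordered ✗, linear ✗, affine ✓, relevant ✗, unrestricted ✓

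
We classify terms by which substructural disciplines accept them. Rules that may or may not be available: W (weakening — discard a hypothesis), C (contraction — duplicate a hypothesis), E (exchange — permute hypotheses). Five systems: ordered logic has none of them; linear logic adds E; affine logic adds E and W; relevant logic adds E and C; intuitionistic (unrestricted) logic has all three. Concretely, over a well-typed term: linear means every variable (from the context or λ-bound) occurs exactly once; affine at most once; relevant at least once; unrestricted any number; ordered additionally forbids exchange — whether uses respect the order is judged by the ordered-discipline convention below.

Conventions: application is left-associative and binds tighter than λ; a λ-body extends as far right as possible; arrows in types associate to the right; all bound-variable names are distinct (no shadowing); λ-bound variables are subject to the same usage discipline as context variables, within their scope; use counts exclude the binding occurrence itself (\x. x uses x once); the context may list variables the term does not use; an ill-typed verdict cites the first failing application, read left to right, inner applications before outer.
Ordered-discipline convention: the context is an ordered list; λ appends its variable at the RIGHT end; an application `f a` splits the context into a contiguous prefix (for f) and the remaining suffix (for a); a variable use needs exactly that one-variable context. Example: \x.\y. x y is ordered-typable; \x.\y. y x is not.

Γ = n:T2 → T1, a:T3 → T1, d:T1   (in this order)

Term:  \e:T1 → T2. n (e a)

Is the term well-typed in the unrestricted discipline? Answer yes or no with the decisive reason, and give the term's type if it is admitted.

no — fails simple typing
use counts: n: 1; a: 1; d: 0; e [bound]: 1
order of uses: n, e, a
typing: ill-typed: an argument T3 → T1 mismatches the expected T1
summary: ordered ✗, linear ✗, affine ✗, relevant ✗, unrestricted ✗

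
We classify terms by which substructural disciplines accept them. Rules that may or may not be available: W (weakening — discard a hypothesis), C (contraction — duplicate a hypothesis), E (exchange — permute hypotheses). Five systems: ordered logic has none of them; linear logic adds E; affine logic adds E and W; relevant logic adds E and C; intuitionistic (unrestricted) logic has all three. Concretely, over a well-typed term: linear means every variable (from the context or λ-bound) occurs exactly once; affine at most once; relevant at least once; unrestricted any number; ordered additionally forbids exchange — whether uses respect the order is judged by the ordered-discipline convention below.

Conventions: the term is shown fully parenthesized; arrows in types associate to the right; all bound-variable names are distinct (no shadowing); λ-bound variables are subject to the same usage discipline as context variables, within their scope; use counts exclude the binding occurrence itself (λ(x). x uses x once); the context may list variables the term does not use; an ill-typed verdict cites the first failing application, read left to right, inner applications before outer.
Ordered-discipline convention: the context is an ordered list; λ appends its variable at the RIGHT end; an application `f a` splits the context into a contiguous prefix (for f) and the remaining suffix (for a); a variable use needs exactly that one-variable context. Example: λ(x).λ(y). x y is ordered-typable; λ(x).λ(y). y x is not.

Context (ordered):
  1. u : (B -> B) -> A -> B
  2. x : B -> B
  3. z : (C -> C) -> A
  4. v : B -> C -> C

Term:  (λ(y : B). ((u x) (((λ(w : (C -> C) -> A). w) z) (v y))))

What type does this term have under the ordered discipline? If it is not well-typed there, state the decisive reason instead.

term : B -> B
variable uses: u ×1; x ×1; z ×1; v ×1; y (bound) ×1; w (bound) ×1
left-to-right use order: u, x, w, z, v, y
typing: ✓ — B -> B
across the five disciplines: ordered ✓ | linear ✓ | affine ✓ | relevant ✓ | unrestricted ✓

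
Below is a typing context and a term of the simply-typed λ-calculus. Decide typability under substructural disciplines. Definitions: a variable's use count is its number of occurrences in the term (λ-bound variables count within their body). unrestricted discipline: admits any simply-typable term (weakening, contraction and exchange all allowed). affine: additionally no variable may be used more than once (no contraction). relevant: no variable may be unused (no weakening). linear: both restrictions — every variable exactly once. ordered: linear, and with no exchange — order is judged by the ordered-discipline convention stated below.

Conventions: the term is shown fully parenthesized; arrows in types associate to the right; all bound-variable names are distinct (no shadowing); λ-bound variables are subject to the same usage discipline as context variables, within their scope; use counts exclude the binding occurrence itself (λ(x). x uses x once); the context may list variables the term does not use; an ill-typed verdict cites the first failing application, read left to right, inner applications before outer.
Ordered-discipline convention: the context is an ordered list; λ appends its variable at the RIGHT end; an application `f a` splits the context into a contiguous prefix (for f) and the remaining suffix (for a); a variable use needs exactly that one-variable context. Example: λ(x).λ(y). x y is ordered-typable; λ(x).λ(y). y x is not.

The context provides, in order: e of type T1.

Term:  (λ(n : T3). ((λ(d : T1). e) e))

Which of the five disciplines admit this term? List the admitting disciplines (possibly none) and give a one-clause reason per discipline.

admitted in: unrestricted
use counts: e=2; n [bound]=0; d [bound]=0
uses in reading order: e, e
typing: well-typed at T3 → T1
ordered: ✗ — uses contraction: e ×2; needs weakening: n, d unused
linear: ✗ — uses contraction: e ×2; needs weakening: n, d unused
affine: ✗ — uses contraction: e ×2
relevant: ✗ — needs weakening: n, d unused
unrestricted: ✓ — type-checks (T3 → T1) and nothing is barred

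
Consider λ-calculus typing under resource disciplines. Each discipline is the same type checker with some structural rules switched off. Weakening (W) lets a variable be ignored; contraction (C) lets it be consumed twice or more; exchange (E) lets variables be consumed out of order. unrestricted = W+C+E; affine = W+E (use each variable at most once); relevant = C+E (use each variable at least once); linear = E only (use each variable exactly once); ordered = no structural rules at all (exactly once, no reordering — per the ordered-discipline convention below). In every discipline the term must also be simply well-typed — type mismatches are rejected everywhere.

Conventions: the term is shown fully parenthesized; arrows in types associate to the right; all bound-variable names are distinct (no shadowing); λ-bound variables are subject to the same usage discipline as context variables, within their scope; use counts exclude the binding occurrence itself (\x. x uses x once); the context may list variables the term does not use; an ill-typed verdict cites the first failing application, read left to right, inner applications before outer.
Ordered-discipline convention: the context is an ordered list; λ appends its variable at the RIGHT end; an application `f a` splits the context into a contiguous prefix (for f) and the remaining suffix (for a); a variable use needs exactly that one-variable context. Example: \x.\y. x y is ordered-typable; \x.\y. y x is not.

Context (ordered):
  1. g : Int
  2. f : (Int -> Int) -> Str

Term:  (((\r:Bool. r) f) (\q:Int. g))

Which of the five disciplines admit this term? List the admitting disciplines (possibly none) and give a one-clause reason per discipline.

admitted in: none
use counts: g=1, f=1, r (λ-bound)=1, q (λ-bound)=0
left-to-right use order: r, f, g
typing: ill-typed: a function awaiting Bool gets (Int -> Int) -> Str
ordered: ✗ — the type mismatch rejects it
linear: ✗ — not simply typable
affine: ✗ — fails simple typing
relevant: ✗ — a type mismatch blocks all five
unrestricted: ✗ — the type mismatch rejects it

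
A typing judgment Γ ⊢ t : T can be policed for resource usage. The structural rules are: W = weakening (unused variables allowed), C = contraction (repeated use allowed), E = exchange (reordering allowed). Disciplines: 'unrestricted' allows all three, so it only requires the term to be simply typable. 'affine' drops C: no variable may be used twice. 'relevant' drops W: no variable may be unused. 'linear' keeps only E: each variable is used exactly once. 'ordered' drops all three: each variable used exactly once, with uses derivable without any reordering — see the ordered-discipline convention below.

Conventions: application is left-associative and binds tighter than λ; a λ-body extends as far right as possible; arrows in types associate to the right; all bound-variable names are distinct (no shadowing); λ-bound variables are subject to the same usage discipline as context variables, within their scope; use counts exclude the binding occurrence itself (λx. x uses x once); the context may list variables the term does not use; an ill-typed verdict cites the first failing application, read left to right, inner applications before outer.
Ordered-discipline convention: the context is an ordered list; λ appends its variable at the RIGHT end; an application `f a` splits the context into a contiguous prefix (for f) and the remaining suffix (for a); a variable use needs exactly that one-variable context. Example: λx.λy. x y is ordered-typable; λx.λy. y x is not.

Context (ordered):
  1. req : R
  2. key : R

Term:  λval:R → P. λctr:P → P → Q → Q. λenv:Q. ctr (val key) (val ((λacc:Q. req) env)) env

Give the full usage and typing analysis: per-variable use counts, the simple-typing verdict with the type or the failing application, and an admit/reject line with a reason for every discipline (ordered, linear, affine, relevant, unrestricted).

usage: req ×1, key ×1, val (bound) ×2, ctr (bound) ×1, env (bound) ×2, acc (bound) ×0
use order (left to right): ctr, val, key, val, req, env, env
typing: well-typed — term : (R → P) → (P → P → Q → Q) → Q → Q
ordered ✗ (needs contraction — val ×2, env ×2; needs weakening: acc unused)
linear ✗ (needs contraction — val ×2, env ×2; needs weakening: acc unused)
affine ✗ (needs contraction — val ×2, env ×2)
relevant ✗ (needs weakening: acc unused)
unrestricted ✓ (simply typable at (R → P) → (P → P → Q → Q) → Q → Q; W, C, E all held)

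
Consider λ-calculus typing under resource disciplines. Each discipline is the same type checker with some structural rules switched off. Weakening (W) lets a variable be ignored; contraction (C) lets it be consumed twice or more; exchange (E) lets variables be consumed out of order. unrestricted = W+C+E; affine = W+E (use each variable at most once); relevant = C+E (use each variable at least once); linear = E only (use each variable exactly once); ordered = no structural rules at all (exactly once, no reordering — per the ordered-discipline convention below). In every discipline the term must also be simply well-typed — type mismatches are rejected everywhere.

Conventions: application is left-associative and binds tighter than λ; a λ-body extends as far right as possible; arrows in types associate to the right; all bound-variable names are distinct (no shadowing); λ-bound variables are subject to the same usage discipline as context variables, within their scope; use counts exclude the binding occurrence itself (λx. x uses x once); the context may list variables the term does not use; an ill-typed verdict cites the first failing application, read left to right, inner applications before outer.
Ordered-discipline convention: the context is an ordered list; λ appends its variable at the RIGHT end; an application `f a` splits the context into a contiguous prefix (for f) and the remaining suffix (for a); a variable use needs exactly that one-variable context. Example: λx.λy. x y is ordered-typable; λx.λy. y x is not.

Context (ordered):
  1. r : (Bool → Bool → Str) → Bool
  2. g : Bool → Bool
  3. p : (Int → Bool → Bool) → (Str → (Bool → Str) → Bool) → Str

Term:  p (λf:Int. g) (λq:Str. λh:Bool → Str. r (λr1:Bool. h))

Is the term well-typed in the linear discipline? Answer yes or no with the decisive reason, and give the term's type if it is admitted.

no — unused: f, q, r1 — weakening required
variable uses: r: 1×, g: 1×, p: 1×, f [bound]: 0×, q [bound]: 0×, h [bound]: 1×, r1 [bound]: 0×
order of uses: p, g, r, h
typing: well-typed at Str
summary: ordered ✗ | linear ✗ | affine ✓ | relevant ✗ | unrestricted ✓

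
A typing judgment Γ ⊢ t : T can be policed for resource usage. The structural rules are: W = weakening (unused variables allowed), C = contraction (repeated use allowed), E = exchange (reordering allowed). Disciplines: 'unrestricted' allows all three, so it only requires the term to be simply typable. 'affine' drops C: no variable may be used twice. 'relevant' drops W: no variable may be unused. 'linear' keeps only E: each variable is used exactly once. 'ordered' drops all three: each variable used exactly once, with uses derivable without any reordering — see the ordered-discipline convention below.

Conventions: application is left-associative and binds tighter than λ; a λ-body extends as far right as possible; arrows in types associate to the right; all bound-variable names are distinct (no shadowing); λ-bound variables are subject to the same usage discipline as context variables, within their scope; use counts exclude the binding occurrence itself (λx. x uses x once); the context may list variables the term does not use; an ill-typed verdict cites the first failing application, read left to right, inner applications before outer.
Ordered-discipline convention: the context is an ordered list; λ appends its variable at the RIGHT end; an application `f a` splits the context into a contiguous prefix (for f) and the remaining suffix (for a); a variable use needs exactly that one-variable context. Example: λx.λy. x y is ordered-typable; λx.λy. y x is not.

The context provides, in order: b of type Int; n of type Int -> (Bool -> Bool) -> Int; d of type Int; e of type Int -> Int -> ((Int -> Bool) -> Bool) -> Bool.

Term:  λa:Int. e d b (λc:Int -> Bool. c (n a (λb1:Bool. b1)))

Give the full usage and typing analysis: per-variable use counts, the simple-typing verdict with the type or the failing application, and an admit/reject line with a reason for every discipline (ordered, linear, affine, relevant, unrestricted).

counts: b: 1; n: 1; d: 1; e: 1; a (λ-bound): 1; c (λ-bound): 1; b1 (λ-bound): 1
uses in reading order: e, d, b, c, n, a, b1
typing: ✓ — Int -> Bool
ordered: ✗ — use order e, d, b, c, n, a, b1 needs exchange
linear: ✓ — each of b, n, d, e, a, c, b1 used exactly once
affine: ✓ — b, n, d, e, a, c, b1: no repeats, contraction unneeded
relevant: ✓ — at least one use each (b, n, d, e, a, c, b1)
unrestricted: ✓ — well-typed at Int -> Bool; no restrictions here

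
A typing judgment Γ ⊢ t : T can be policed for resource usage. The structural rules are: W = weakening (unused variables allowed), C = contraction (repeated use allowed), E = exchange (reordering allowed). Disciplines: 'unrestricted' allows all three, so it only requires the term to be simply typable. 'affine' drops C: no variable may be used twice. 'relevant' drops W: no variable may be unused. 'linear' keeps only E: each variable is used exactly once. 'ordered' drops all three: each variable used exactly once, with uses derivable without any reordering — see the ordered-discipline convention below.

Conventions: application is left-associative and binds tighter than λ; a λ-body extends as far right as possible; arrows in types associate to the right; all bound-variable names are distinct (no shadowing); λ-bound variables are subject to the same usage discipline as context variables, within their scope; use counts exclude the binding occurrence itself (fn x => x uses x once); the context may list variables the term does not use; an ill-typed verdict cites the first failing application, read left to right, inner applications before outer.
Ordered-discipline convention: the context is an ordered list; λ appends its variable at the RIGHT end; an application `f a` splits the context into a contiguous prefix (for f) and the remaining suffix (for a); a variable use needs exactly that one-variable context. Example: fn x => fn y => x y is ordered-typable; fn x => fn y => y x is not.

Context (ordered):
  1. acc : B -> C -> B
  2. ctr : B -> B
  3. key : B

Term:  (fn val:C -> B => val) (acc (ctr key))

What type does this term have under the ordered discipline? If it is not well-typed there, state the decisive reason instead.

term : C -> B
variable uses: acc ×1; ctr ×1; key ×1; val (bound) ×1
uses in reading order: val, acc, ctr, key
typing: well-typed — term : C -> B
summary: ordered ✓ · linear ✓ · affine ✓ · relevant ✓ · unrestricted ✓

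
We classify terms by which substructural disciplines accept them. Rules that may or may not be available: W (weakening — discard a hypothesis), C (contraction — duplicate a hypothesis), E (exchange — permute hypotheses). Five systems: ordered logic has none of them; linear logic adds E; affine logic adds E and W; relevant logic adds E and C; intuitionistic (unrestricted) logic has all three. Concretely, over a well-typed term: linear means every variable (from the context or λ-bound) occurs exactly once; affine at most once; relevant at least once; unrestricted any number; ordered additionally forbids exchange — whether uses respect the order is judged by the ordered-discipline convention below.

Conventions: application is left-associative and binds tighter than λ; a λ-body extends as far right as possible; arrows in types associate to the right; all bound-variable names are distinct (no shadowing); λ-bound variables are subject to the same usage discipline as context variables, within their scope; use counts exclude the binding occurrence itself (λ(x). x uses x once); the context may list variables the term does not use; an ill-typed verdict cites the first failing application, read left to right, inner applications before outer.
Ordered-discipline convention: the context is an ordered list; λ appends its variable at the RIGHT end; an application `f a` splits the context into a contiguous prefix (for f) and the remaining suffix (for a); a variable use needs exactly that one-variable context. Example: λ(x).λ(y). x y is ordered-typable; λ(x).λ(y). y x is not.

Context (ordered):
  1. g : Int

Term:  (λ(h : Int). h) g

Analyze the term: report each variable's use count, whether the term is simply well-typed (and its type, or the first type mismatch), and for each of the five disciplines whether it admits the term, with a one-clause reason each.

usage: g: 1×, h [bound]: 1×
use order (left to right): h, g
typing: well-typed at Int
ordered: ✓ — one use each (g, h); ordered split holds
linear: ✓ — each of g, h used exactly once
affine: ✓ — none of g, h used more than once
relevant: ✓ — every one of g, h appears
unrestricted: ✓ — well-typed at Int; no restrictions here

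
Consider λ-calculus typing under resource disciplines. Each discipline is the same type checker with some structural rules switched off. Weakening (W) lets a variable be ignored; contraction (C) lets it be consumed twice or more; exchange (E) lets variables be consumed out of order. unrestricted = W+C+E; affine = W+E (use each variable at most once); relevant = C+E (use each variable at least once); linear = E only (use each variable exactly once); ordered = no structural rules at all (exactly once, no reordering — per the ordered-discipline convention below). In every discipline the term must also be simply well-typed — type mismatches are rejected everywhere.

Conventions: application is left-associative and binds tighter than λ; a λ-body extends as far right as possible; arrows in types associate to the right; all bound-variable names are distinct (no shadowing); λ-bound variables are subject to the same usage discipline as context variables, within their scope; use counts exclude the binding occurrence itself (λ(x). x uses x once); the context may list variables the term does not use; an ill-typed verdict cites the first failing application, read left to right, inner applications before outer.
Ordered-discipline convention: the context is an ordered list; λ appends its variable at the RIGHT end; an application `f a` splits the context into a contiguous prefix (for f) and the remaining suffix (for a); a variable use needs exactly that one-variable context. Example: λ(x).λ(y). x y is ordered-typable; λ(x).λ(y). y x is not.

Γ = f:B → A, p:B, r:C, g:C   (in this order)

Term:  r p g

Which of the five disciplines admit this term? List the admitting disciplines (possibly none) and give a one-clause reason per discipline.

admitted by: none
usage: f: 0×, p: 1×, r: 1×, g: 1×
order of uses: r, p, g
typing: ill-typed: non-function type C applied to an argument
ordered: ✗, a type mismatch blocks all five
linear: ✗, the type mismatch rejects it
affine: ✗, not simply typable
relevant: ✗, fails simple typing
unrestricted: ✗, a type mismatch blocks all five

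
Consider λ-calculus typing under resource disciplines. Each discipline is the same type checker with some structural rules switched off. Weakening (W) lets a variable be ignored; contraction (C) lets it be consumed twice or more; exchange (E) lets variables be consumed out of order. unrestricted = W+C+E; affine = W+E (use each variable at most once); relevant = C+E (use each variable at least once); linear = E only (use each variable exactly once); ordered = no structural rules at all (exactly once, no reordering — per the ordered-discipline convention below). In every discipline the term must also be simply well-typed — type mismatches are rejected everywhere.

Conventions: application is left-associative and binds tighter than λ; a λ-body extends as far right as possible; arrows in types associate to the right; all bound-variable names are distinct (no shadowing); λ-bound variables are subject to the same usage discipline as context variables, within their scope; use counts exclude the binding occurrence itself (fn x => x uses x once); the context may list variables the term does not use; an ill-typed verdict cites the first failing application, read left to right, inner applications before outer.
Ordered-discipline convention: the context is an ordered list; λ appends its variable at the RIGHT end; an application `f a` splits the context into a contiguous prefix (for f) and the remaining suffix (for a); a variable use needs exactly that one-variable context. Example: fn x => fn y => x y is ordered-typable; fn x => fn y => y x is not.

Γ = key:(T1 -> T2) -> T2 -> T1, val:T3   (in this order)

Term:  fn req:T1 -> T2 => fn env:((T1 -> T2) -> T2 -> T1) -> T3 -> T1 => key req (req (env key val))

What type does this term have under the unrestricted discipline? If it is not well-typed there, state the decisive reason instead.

term : (T1 -> T2) -> (((T1 -> T2) -> T2 -> T1) -> T3 -> T1) -> T1
usage: key ×2, val ×1, req [bound] ×2, env [bound] ×1
uses in reading order: key, req, req, env, key, val
typing: ✓ — (T1 -> T2) -> (((T1 -> T2) -> T2 -> T1) -> T3 -> T1) -> T1
per-discipline verdicts: ordered ✗; linear ✗; affine ✗; relevant ✓; unrestricted ✓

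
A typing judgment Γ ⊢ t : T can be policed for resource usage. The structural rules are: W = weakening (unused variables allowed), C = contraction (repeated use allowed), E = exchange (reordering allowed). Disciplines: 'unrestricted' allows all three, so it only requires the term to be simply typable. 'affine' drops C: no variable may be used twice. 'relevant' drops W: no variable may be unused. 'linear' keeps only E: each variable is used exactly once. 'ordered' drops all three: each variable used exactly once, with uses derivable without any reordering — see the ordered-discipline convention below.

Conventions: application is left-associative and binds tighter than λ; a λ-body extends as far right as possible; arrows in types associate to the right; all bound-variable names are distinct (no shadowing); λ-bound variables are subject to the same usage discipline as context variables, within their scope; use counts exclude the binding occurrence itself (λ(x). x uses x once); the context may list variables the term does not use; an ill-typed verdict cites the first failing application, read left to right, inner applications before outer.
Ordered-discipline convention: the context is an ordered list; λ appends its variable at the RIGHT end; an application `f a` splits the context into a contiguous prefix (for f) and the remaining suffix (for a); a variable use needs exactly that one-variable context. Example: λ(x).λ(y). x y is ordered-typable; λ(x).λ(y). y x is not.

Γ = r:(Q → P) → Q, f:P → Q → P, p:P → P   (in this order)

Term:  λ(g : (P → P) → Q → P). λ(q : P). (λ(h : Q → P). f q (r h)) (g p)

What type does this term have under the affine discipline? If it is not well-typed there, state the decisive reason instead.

term : ((P → P) → Q → P) → P → P
variable uses: r: 1×, f: 1×, p: 1×, g [bound]: 1×, q [bound]: 1×, h [bound]: 1×
order of uses: f, q, r, h, g, p
typing: well-typed at ((P → P) → Q → P) → P → P
all disciplines: ordered ✗ · linear ✓ · affine ✓ · relevant ✓ · unrestricted ✓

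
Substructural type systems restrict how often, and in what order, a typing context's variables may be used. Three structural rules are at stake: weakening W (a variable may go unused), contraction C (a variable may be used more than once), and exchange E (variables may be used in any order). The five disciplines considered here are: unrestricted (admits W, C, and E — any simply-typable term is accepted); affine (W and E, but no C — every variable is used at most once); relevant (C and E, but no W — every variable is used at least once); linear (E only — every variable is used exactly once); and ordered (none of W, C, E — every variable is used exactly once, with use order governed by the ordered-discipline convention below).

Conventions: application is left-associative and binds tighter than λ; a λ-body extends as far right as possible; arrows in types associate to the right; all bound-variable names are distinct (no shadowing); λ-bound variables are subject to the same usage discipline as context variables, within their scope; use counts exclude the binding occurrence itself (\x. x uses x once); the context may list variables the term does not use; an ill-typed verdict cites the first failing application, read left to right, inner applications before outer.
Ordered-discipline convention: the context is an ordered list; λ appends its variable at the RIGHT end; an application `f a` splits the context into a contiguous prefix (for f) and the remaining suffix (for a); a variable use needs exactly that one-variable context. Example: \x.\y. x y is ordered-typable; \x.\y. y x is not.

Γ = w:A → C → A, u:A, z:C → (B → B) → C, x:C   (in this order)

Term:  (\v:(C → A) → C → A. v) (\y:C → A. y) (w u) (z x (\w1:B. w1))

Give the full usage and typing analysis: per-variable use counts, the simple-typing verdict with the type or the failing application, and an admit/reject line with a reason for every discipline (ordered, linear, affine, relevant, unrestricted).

variable uses: w=1; u=1; z=1; x=1; v [bound]=1; y [bound]=1; w1 [bound]=1
use order (left to right): v, y, w, u, z, x, w1
typing: well-typed at A
ordered ✓ (w, u, z, x, v, y, w1 once each; derivable with no W/C/E)
linear ✓ (each of w, u, z, x, v, y, w1 used exactly once)
affine ✓ (none of w, u, z, x, v, y, w1 used more than once)
relevant ✓ (every one of w, u, z, x, v, y, w1 appears)
unrestricted ✓ (type-checks (A) and nothing is barred)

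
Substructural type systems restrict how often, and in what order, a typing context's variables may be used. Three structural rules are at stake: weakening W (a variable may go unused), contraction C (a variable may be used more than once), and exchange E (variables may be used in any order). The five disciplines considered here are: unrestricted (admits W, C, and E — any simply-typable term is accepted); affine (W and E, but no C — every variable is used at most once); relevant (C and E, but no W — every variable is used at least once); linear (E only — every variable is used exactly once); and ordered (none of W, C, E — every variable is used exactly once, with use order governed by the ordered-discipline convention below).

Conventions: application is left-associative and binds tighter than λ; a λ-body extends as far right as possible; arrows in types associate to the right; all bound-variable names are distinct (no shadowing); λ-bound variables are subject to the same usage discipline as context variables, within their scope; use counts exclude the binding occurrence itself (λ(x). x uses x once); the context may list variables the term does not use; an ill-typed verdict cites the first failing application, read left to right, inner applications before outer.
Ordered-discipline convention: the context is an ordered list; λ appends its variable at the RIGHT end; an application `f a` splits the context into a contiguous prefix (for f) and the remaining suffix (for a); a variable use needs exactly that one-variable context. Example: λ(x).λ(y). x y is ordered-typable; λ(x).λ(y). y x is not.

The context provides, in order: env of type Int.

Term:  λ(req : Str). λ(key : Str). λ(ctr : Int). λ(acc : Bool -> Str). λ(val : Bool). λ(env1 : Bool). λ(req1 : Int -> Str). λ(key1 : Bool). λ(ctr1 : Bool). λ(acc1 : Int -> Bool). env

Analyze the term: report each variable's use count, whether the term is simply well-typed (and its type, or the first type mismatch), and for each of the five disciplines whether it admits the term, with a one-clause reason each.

counts: env: 1×, req [bound]: 0×, key [bound]: 0×, ctr [bound]: 0×, acc [bound]: 0×, val [bound]: 0×, env1 [bound]: 0×, req1 [bound]: 0×, key1 [bound]: 0×, ctr1 [bound]: 0×, acc1 [bound]: 0×
order of uses: env
typing: well-typed at Str -> Str -> Int -> (Bool -> Str) -> Bool -> Bool -> (Int -> Str) -> Bool -> Bool -> (Int -> Bool) -> Int
ordered ✗ (unused: req, key, ctr, acc, val, env1, req1, key1, ctr1, acc1 — weakening required)
linear ✗ (unused: req, key, ctr, acc, val, env1, req1, key1, ctr1, acc1 — weakening required)
affine ✓ (none of env, req, key, ctr, acc, val, env1, req1, key1, ctr1, acc1 used more than once)
relevant ✗ (unused: req, key, ctr, acc, val, env1, req1, key1, ctr1, acc1 — weakening required)
unrestricted ✓ (simply typable at Str -> Str -> Int -> (Bool -> Str) -> Bool -> Bool -> (Int -> Str) -> Bool -> Bool -> (Int -> Bool) -> Int; W, C, E all held)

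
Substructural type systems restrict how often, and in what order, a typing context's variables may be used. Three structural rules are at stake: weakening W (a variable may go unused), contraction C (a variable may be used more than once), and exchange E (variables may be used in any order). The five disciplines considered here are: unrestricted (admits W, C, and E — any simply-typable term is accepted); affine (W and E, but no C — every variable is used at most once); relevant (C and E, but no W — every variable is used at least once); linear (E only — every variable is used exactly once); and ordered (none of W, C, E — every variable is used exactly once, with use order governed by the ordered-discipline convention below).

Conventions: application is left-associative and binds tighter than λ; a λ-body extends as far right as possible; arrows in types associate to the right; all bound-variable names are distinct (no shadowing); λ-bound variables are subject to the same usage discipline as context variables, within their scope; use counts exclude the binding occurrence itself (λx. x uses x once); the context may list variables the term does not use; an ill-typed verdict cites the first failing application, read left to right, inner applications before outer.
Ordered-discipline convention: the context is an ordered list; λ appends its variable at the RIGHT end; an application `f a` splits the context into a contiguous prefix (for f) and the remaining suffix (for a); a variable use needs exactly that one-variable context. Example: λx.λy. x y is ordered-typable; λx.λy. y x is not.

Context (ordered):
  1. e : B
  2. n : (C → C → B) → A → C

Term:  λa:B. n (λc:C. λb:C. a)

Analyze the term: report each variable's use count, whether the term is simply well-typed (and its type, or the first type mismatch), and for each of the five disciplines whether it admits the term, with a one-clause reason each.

use counts: e=0; n=1; a (bound)=1; c (bound)=0; b (bound)=0
use order (left to right): n, a
typing: well-typed — term : B → A → C
ordered: ✗, e, c, b left unused
linear: ✗, e, c, b left unused
affine: ✓, at most one use each (e, n, a, c, b)
relevant: ✗, e, c, b left unused
unrestricted: ✓, simply typable at B → A → C; W, C, E all held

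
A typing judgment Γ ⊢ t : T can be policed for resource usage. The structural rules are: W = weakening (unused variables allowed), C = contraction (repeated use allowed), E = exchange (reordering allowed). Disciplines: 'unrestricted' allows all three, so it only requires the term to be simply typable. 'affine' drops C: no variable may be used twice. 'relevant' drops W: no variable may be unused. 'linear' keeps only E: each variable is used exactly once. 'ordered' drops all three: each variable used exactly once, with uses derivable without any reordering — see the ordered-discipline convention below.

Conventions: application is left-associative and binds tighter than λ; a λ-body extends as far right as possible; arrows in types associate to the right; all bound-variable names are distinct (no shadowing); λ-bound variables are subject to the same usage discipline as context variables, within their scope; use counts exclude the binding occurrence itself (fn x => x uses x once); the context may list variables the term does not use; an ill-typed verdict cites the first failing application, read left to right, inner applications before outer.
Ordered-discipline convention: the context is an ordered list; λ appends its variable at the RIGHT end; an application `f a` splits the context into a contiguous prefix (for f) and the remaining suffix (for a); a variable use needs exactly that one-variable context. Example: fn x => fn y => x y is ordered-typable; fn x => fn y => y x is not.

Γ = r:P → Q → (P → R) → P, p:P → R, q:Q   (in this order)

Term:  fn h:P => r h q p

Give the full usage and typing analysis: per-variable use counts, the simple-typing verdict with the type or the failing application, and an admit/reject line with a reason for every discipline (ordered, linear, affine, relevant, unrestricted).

usage: r: 1, p: 1, q: 1, h (λ-bound): 1
order of uses: r, h, q, p
typing: ✓ — P → P
ordered: ✗, no ordered split (uses run r, h, q, p)
linear: ✓, each of r, p, q, h used exactly once
affine: ✓, at most one use each (r, p, q, h)
relevant: ✓, none of r, p, q, h goes unused
unrestricted: ✓, type-checks (P → P) and nothing is barred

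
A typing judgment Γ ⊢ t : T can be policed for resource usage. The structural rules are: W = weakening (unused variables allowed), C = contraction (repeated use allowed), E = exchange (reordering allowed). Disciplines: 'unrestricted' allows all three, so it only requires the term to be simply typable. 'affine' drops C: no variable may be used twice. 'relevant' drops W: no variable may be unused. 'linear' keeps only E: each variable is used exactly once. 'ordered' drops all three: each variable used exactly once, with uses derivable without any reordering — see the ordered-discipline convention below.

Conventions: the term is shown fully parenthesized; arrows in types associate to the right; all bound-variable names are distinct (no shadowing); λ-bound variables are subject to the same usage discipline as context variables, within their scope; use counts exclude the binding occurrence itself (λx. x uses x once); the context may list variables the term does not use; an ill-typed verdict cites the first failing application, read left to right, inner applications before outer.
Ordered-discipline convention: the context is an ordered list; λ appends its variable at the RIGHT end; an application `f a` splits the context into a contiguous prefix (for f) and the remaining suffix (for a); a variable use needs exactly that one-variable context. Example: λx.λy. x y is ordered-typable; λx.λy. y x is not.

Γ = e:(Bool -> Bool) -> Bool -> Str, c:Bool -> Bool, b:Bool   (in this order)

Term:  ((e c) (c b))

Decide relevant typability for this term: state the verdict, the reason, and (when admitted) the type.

yes — none of e, c, b goes unused; term : Str
variable uses: e: 1×; c: 2×; b: 1×
order of uses: e, c, c, b
typing: well-typed — term : Str
across the five disciplines: ordered ✗, linear ✗, affine ✗, relevant ✓, unrestricted ✓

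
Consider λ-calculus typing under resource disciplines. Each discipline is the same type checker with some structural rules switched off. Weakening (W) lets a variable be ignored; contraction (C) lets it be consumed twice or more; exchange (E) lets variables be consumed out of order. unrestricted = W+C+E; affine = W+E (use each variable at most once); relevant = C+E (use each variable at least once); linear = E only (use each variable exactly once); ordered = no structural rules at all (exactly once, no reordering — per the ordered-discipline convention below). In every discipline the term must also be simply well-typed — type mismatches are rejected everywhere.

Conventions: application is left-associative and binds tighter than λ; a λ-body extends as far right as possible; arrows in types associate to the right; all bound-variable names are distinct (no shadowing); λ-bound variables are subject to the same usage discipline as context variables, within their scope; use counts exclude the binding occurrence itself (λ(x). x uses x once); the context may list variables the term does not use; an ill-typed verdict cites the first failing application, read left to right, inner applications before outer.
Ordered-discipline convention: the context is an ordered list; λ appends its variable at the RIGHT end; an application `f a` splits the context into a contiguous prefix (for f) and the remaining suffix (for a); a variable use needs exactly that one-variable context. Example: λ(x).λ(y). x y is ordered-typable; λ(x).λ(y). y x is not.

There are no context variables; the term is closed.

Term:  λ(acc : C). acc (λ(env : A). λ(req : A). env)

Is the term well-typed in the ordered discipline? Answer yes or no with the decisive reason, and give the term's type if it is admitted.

no — the type mismatch rejects it
counts: acc (bound)=1, env (bound)=1, req (bound)=0
order of uses: acc, env
typing: ill-typed: applying a non-function (C)
all disciplines: ordered ✗ · linear ✗ · affine ✗ · relevant ✗ · unrestricted ✗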